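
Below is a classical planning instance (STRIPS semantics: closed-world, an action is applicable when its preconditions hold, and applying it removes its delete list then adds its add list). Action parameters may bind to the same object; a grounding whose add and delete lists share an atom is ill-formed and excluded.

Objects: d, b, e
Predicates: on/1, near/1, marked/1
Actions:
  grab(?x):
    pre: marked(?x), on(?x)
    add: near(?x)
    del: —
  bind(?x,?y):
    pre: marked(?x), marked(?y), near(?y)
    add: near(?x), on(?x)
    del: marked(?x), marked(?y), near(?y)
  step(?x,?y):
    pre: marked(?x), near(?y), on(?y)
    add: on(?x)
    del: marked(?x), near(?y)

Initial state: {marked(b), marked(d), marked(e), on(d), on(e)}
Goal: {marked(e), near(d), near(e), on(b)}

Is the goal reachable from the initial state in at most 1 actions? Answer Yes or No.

1. grab(d)  →  {marked(b), marked(d), marked(e), near(d), on(d), on(e)}
2. grab(e)  →  {marked(b), marked(d), marked(e), near(d), near(e), on(d), on(e)}
3. step(b,d)  →  {marked(d), marked(e), near(e), on(b), on(d), on(e)}
4. grab(d)  →  {marked(d), marked(e), near(d), near(e), on(b), on(d), on(e)}
optimal plan length = 4; 4 > 1

No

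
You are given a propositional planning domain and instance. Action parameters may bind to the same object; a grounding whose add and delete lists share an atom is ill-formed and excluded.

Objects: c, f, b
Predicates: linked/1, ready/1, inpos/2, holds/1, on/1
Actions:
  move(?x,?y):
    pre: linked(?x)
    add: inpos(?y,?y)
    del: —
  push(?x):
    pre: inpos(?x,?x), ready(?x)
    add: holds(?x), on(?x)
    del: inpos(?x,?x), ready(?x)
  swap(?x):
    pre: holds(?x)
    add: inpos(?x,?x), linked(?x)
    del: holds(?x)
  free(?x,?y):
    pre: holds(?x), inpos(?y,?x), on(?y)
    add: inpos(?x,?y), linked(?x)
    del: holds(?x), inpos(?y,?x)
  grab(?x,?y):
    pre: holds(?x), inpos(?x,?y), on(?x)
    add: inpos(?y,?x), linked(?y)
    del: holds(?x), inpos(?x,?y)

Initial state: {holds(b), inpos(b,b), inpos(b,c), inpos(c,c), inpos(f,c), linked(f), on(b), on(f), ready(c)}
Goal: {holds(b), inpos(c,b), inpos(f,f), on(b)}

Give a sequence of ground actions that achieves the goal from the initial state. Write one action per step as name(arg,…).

1. move(f,f)  →  {holds(b), inpos(b,b), inpos(b,c), inpos(c,c), inpos(f,c), inpos(f,f), linked(f), on(b), on(f), ready(c)}
2. push(c)  →  {holds(b), holds(c), inpos(b,b), inpos(b,c), inpos(f,c), inpos(f,f), linked(f), on(b), on(c), on(f)}
3. free(c,b)  →  {holds(b), inpos(b,b), inpos(c,b), inpos(f,c), inpos(f,f), linked(c), linked(f), on(b), on(c), on(f)}

move(f,f); push(c); free(c,b)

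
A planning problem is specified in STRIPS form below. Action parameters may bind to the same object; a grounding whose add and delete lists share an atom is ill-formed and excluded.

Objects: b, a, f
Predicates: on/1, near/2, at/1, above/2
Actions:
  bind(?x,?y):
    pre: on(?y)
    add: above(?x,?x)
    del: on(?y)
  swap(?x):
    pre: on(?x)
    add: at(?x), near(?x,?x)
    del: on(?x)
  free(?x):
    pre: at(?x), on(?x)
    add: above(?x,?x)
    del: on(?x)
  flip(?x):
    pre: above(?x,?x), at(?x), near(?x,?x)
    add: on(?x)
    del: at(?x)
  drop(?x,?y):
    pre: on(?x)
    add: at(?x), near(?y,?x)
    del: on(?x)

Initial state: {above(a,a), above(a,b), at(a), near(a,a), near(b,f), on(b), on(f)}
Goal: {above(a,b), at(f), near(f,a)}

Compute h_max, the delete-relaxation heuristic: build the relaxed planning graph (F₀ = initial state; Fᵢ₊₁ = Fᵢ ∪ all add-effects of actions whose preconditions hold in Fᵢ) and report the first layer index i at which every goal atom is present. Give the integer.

F0 = init (7 atoms)
F1 = F0 ∪ {above(b,b), above(f,f), at(b), at(f), near(a,b), near(a,f), near(b,b), near(f,b), near(f,f), on(a)}  (17 atoms)
F2 = F1 ∪ {near(b,a), near(f,a)}  (19 atoms)
goal ⊆ F2  ⇒  h_max = 2

2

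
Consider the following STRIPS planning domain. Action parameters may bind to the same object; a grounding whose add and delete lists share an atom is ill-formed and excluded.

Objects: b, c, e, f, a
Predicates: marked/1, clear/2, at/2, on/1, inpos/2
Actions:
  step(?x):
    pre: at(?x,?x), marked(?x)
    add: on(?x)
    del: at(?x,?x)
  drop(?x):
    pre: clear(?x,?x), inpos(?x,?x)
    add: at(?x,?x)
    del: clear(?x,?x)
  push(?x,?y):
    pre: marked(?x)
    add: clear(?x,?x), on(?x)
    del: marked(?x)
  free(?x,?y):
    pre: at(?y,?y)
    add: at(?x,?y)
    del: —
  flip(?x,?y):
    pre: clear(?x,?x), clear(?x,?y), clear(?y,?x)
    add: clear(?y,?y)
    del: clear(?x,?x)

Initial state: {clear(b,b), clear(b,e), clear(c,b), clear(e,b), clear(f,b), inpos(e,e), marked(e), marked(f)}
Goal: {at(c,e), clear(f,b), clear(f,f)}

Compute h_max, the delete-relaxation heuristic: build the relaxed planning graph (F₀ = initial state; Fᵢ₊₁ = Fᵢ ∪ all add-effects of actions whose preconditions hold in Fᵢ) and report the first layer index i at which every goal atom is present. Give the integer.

F0 = init (8 atoms)
F1 = F0 ∪ {clear(e,e), clear(f,f), on(e), on(f)}  (12 atoms)
F2 = F1 ∪ {at(e,e)}  (13 atoms)
F3 = F2 ∪ {at(a,e), at(b,e), at(c,e), at(f,e)}  (17 atoms)
goal ⊆ F3  ⇒  h_max = 3

3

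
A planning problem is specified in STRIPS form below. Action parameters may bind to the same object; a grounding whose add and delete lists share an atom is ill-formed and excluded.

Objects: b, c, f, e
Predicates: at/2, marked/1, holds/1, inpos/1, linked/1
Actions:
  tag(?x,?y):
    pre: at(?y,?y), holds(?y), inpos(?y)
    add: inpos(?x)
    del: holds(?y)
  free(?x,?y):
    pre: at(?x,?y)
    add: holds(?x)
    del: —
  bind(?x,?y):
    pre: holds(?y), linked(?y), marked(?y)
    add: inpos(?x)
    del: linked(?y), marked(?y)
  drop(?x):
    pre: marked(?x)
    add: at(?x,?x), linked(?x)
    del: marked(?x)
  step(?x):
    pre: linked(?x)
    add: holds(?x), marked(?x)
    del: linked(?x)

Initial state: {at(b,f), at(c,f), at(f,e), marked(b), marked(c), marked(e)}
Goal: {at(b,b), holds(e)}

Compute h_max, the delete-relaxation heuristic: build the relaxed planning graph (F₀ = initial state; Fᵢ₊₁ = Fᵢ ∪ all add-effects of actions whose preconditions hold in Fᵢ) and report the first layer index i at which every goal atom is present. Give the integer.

F0 = init (6 atoms)
F1 = F0 ∪ {at(b,b), at(c,c), at(e,e), holds(b), holds(c), holds(f), linked(b), linked(c), linked(e)}  (15 atoms)
F2 = F1 ∪ {holds(e), inpos(b), inpos(c), inpos(e), inpos(f)}  (20 atoms)
goal ⊆ F2  ⇒  h_max = 2

2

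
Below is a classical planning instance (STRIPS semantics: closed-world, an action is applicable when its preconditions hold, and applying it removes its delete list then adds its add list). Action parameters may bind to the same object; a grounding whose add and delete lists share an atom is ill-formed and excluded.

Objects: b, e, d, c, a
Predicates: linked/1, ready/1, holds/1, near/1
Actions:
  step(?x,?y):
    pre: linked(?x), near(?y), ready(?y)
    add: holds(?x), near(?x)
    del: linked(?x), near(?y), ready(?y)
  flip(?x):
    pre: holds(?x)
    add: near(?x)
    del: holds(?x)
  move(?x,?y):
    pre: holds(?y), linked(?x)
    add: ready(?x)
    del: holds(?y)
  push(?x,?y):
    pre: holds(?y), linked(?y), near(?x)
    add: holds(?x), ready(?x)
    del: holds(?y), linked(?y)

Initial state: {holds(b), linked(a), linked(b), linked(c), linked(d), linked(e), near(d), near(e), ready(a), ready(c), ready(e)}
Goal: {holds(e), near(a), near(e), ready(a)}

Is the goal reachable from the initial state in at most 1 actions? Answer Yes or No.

No

1. step(a,e)  →  {holds(a), holds(b), linked(b), linked(c), linked(d), linked(e), near(a), near(d), ready(a), ready(c)}
2. move(d,b)  →  {holds(a), linked(b), linked(c), linked(d), linked(e), near(a), near(d), ready(a), ready(c), ready(d)}
3. step(e,d)  →  {holds(a), holds(e), linked(b), linked(c), linked(d), near(a), near(e), ready(a), ready(c)}
optimal plan length = 3; 3 > 1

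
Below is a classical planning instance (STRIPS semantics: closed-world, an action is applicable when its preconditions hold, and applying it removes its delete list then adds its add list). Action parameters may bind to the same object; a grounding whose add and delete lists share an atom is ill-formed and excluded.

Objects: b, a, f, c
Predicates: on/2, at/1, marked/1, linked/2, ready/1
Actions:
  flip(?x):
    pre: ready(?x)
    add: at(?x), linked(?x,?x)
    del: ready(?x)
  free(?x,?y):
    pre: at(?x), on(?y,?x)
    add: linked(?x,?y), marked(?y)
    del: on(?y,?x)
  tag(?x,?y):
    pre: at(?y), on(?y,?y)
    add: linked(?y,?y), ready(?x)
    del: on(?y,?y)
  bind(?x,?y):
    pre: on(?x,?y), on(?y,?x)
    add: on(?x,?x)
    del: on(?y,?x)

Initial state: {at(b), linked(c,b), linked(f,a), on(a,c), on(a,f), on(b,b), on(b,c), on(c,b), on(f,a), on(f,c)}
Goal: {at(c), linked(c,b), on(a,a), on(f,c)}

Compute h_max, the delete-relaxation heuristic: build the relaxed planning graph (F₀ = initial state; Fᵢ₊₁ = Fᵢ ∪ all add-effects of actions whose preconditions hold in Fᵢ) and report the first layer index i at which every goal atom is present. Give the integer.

F0 = init (10 atoms)
F1 = F0 ∪ {linked(b,b), linked(b,c), marked(b), marked(c), on(a,a), on(c,c), on(f,f), ready(a), ready(b), ready(c), ready(f)}  (21 atoms)
F2 = F1 ∪ {at(a), at(c), at(f), linked(a,a), linked(c,c), linked(f,f)}  (27 atoms)
goal ⊆ F2  ⇒  h_max = 2

2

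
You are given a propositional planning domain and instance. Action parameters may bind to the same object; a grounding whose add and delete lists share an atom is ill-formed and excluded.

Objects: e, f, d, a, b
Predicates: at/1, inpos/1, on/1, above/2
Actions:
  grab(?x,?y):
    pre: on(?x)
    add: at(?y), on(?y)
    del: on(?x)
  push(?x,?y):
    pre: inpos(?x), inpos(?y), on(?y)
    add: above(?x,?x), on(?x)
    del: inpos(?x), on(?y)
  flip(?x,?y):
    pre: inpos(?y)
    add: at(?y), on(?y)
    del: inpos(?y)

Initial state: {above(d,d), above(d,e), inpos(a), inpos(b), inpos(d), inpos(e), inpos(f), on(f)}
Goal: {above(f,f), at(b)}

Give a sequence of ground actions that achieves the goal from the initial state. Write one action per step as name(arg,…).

grab(f,b); push(f,b)

1. grab(f,b)  →  {above(d,d), above(d,e), at(b), inpos(a), inpos(b), inpos(d), inpos(e), inpos(f), on(b)}
2. push(f,b)  →  {above(d,d), above(d,e), above(f,f), at(b), inpos(a), inpos(b), inpos(d), inpos(e), on(f)}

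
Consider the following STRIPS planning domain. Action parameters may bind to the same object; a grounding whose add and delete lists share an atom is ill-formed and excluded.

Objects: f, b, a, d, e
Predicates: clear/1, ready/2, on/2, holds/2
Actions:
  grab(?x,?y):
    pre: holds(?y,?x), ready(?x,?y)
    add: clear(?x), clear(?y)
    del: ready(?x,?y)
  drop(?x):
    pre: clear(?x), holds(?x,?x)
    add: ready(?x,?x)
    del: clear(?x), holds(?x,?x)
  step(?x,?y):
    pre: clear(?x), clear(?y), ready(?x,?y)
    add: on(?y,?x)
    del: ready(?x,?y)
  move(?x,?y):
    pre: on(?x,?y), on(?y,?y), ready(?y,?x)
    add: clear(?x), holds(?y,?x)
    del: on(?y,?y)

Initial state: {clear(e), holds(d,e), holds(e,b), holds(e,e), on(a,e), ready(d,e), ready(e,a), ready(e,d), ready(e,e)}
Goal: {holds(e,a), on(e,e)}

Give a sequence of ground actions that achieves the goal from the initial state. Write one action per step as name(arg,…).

1. step(e,e)  →  {clear(e), holds(d,e), holds(e,b), holds(e,e), on(a,e), on(e,e), ready(d,e), ready(e,a), ready(e,d)}
2. drop(e)  →  {holds(d,e), holds(e,b), on(a,e), on(e,e), ready(d,e), ready(e,a), ready(e,d), ready(e,e)}
3. grab(e,d)  →  {clear(d), clear(e), holds(d,e), holds(e,b), on(a,e), on(e,e), ready(d,e), ready(e,a), ready(e,e)}
4. move(a,e)  →  {clear(a), clear(d), clear(e), holds(d,e), holds(e,a), holds(e,b), on(a,e), ready(d,e), ready(e,a), ready(e,e)}
5. step(e,e)  →  {clear(a), clear(d), clear(e), holds(d,e), holds(e,a), holds(e,b), on(a,e), on(e,e), ready(d,e), ready(e,a)}

step(e,e); drop(e); grab(e,d); move(a,e); step(e,e)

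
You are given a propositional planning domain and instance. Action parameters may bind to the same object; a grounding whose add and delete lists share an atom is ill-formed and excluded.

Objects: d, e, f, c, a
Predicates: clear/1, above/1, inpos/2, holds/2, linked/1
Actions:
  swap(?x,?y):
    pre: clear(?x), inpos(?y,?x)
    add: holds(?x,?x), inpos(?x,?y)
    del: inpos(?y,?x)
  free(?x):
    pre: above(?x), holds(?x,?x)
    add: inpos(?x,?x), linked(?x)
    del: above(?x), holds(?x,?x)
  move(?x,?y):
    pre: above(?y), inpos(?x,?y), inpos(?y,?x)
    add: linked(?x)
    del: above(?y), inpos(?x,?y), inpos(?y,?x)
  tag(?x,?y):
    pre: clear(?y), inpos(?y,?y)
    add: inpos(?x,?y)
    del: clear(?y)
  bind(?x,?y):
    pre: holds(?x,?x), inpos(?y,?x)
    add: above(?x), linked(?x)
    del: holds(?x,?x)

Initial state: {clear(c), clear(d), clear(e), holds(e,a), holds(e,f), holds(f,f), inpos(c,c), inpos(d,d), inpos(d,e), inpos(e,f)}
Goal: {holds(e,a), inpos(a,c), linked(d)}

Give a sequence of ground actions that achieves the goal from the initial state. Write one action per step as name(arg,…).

swap(e,d); swap(d,e); tag(a,c); bind(d,d)

1. swap(e,d)  →  {clear(c), clear(d), clear(e), holds(e,a), holds(e,e), holds(e,f), holds(f,f), inpos(c,c), inpos(d,d), inpos(e,d), inpos(e,f)}
2. swap(d,e)  →  {clear(c), clear(d), clear(e), holds(d,d), holds(e,a), holds(e,e), holds(e,f), holds(f,f), inpos(c,c), inpos(d,d), inpos(d,e), inpos(e,f)}
3. tag(a,c)  →  {clear(d), clear(e), holds(d,d), holds(e,a), holds(e,e), holds(e,f), holds(f,f), inpos(a,c), inpos(c,c), inpos(d,d), inpos(d,e), inpos(e,f)}
4. bind(d,d)  →  {above(d), clear(d), clear(e), holds(e,a), holds(e,e), holds(e,f), holds(f,f), inpos(a,c), inpos(c,c), inpos(d,d), inpos(d,e), inpos(e,f), linked(d)}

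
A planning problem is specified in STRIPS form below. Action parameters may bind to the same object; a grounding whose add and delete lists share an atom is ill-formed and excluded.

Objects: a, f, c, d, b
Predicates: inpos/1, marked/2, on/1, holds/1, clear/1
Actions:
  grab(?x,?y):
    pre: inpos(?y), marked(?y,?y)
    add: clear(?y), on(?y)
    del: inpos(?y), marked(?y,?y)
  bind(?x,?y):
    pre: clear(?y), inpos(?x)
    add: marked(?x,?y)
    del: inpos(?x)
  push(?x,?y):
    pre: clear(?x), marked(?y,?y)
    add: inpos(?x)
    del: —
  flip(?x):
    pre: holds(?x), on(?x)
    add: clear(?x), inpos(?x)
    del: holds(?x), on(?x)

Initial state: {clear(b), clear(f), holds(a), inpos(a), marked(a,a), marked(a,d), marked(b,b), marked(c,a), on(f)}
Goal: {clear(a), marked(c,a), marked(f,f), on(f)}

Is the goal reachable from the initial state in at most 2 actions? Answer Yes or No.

1. grab(a,a)  →  {clear(a), clear(b), clear(f), holds(a), marked(a,d), marked(b,b), marked(c,a), on(a), on(f)}
2. push(f,b)  →  {clear(a), clear(b), clear(f), holds(a), inpos(f), marked(a,d), marked(b,b), marked(c,a), on(a), on(f)}
3. bind(f,f)  →  {clear(a), clear(b), clear(f), holds(a), marked(a,d), marked(b,b), marked(c,a), marked(f,f), on(a), on(f)}
optimal plan length = 3; 3 > 2

No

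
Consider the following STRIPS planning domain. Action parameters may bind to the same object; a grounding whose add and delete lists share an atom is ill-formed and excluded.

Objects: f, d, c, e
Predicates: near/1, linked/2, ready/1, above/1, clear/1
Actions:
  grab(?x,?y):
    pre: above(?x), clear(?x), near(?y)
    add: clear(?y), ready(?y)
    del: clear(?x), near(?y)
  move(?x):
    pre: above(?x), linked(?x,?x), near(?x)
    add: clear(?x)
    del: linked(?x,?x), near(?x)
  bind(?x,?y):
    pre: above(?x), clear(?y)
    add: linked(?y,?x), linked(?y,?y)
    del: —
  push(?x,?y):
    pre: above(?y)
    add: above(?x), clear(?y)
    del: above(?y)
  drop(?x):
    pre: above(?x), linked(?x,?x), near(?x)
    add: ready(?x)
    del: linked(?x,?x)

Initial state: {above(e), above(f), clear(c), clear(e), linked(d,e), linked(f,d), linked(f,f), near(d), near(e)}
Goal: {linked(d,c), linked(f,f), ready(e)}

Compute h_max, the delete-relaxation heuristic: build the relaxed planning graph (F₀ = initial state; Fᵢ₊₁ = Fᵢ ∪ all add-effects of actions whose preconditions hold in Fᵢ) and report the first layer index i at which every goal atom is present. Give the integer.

2

F0 = init (9 atoms)
F1 = F0 ∪ {above(c), above(d), clear(d), clear(f), linked(c,c), linked(c,e), linked(c,f), linked(e,e), linked(e,f), ready(d)}  (19 atoms)
F2 = F1 ∪ {linked(c,d), linked(d,c), linked(d,d), linked(d,f), linked(e,c), linked(e,d), linked(f,c), linked(f,e), ready(e)}  (28 atoms)
goal ⊆ F2  ⇒  h_max = 2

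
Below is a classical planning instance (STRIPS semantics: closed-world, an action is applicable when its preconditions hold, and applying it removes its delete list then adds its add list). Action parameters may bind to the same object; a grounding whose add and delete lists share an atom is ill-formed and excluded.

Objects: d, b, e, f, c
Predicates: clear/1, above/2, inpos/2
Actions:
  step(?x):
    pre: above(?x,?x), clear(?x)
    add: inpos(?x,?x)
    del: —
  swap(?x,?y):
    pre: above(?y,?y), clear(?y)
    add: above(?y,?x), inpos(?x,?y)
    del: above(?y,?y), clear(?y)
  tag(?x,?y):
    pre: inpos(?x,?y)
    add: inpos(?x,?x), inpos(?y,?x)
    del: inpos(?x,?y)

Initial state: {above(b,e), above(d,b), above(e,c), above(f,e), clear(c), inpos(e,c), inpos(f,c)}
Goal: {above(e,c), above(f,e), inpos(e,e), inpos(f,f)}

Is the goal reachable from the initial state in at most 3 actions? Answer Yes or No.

Yes

1. tag(e,c)  →  {above(b,e), above(d,b), above(e,c), above(f,e), clear(c), inpos(c,e), inpos(e,e), inpos(f,c)}
2. tag(f,c)  →  {above(b,e), above(d,b), above(e,c), above(f,e), clear(c), inpos(c,e), inpos(c,f), inpos(e,e), inpos(f,f)}
optimal plan length = 2; 2 ≤ 3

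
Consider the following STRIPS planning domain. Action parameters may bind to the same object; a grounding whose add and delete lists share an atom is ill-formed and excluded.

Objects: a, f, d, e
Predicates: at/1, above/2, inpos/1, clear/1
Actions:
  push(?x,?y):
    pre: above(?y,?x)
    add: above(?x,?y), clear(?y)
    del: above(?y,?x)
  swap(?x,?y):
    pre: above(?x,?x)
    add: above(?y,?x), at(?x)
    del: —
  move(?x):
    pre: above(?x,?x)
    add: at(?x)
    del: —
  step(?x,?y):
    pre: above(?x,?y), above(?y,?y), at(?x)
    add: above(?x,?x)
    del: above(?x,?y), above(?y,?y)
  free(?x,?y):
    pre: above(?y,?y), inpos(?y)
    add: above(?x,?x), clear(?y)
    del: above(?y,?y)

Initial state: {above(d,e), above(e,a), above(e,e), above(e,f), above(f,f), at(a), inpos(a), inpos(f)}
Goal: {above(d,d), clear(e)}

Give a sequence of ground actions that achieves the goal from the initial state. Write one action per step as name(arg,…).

push(a,e); free(d,f)

1. push(a,e)  →  {above(a,e), above(d,e), above(e,e), above(e,f), above(f,f), at(a), clear(e), inpos(a), inpos(f)}
2. free(d,f)  →  {above(a,e), above(d,d), above(d,e), above(e,e), above(e,f), at(a), clear(e), clear(f), inpos(a), inpos(f)}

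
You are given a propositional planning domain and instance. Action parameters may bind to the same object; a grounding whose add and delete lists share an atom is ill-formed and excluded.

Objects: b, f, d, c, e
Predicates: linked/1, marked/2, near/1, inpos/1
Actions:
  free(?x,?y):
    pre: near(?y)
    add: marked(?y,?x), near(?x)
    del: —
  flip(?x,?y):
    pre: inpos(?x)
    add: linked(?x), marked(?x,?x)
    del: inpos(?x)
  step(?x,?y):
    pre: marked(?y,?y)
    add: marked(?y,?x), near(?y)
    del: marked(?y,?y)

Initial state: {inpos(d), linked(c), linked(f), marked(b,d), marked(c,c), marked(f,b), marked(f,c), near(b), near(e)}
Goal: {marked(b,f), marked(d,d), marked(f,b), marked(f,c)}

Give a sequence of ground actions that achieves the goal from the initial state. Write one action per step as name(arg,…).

free(f,b); flip(d,b)

1. free(f,b)  →  {inpos(d), linked(c), linked(f), marked(b,d), marked(b,f), marked(c,c), marked(f,b), marked(f,c), near(b), near(e), near(f)}
2. flip(d,b)  →  {linked(c), linked(d), linked(f), marked(b,d), marked(b,f), marked(c,c), marked(d,d), marked(f,b), marked(f,c), near(b), near(e), near(f)}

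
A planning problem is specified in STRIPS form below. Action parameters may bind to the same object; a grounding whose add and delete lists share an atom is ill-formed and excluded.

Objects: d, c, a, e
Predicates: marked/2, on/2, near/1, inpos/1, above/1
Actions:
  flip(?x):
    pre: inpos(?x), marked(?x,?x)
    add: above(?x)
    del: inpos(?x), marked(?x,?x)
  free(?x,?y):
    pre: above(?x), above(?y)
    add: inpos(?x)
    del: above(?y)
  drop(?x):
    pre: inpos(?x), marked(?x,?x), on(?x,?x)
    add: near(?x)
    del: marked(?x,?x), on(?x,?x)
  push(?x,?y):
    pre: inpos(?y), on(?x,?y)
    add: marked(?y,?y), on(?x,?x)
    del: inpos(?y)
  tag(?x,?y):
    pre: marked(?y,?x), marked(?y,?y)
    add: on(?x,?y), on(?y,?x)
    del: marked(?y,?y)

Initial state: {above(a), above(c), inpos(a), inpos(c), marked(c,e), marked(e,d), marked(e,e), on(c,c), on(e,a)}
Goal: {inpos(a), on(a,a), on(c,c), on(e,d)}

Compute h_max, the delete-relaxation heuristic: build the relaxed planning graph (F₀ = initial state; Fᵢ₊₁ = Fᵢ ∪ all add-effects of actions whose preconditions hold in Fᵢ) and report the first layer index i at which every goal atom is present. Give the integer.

F0 = init (9 atoms)
F1 = F0 ∪ {marked(a,a), marked(c,c), on(d,e), on(e,d), on(e,e)}  (14 atoms)
F2 = F1 ∪ {near(c), on(a,a), on(c,e), on(e,c)}  (18 atoms)
goal ⊆ F2  ⇒  h_max = 2

2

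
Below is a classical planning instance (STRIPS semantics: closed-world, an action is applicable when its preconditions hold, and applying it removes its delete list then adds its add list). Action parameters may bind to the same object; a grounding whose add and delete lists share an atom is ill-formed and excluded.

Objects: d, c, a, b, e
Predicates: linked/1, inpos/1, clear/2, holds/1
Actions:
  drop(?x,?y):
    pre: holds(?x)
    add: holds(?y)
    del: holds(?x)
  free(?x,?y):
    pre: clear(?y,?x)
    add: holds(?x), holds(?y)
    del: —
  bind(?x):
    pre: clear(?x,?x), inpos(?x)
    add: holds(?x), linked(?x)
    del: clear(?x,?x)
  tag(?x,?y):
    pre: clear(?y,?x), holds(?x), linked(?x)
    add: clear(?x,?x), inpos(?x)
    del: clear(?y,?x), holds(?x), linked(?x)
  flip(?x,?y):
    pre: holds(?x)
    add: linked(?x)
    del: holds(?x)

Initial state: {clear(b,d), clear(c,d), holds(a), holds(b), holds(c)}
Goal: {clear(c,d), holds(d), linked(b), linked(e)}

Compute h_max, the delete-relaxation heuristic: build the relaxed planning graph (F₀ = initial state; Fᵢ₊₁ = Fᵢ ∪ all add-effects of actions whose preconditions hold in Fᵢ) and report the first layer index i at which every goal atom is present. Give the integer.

2

F0 = init (5 atoms)
F1 = F0 ∪ {holds(d), holds(e), linked(a), linked(b), linked(c)}  (10 atoms)
F2 = F1 ∪ {linked(d), linked(e)}  (12 atoms)
goal ⊆ F2  ⇒  h_max = 2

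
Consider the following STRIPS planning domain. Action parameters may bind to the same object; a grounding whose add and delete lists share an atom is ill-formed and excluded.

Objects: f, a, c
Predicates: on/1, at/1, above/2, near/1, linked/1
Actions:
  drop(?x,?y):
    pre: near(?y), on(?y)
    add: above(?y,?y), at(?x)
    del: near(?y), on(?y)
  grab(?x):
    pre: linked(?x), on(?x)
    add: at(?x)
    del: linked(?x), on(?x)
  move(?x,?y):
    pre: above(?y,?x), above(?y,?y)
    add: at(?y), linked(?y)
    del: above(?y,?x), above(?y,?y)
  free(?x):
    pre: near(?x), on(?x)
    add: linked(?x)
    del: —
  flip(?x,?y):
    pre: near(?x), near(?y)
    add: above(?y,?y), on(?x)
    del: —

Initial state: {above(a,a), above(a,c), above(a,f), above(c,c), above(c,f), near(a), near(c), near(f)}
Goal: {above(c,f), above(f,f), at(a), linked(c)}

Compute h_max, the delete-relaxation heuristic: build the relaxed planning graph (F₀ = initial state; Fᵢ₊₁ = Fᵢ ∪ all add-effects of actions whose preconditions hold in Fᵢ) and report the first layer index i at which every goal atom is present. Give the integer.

1

F0 = init (8 atoms)
F1 = F0 ∪ {above(f,f), at(a), at(c), linked(a), linked(c), on(a), on(c), on(f)}  (16 atoms)
goal ⊆ F1  ⇒  h_max = 1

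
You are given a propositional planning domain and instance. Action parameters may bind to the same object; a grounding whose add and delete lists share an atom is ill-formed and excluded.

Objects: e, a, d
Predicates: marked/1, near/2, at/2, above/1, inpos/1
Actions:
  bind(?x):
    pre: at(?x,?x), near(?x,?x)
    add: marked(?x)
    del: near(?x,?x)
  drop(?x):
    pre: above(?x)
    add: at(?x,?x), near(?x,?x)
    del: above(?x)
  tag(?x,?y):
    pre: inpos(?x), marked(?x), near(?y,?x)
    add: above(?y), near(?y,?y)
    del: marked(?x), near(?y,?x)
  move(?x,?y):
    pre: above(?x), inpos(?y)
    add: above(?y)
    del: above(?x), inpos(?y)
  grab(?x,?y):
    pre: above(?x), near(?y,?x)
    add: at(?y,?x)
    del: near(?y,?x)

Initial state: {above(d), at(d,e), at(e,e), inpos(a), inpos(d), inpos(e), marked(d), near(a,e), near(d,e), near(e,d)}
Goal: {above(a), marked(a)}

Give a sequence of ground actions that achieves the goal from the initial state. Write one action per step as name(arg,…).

tag(d,e); bind(e); tag(e,a); drop(a); bind(a); move(e,a)

1. tag(d,e)  →  {above(d), above(e), at(d,e), at(e,e), inpos(a), inpos(d), inpos(e), near(a,e), near(d,e), near(e,e)}
2. bind(e)  →  {above(d), above(e), at(d,e), at(e,e), inpos(a), inpos(d), inpos(e), marked(e), near(a,e), near(d,e)}
3. tag(e,a)  →  {above(a), above(d), above(e), at(d,e), at(e,e), inpos(a), inpos(d), inpos(e), near(a,a), near(d,e)}
4. drop(a)  →  {above(d), above(e), at(a,a), at(d,e), at(e,e), inpos(a), inpos(d), inpos(e), near(a,a), near(d,e)}
5. bind(a)  →  {above(d), above(e), at(a,a), at(d,e), at(e,e), inpos(a), inpos(d), inpos(e), marked(a), near(d,e)}
6. move(e,a)  →  {above(a), above(d), at(a,a), at(d,e), at(e,e), inpos(d), inpos(e), marked(a), near(d,e)}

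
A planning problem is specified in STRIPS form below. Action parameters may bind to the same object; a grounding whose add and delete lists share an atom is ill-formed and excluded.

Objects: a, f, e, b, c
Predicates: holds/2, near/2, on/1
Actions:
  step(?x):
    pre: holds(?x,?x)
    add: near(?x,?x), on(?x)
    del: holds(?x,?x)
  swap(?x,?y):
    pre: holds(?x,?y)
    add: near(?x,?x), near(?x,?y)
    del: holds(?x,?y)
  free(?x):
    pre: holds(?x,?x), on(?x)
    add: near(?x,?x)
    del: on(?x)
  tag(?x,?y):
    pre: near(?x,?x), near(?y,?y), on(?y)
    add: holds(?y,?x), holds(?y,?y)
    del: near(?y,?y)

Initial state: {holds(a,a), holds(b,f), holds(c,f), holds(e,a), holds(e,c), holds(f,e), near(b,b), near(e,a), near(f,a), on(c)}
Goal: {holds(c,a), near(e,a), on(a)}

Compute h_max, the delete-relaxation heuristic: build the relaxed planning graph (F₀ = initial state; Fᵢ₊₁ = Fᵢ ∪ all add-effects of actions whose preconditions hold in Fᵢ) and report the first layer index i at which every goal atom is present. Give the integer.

F0 = init (10 atoms)
F1 = F0 ∪ {near(a,a), near(b,f), near(c,c), near(c,f), near(e,c), near(e,e), near(f,e), near(f,f), on(a)}  (19 atoms)
F2 = F1 ∪ {holds(a,b), holds(a,c), holds(a,e), holds(a,f), holds(c,a), holds(c,b), holds(c,c), holds(c,e)}  (27 atoms)
goal ⊆ F2  ⇒  h_max = 2

2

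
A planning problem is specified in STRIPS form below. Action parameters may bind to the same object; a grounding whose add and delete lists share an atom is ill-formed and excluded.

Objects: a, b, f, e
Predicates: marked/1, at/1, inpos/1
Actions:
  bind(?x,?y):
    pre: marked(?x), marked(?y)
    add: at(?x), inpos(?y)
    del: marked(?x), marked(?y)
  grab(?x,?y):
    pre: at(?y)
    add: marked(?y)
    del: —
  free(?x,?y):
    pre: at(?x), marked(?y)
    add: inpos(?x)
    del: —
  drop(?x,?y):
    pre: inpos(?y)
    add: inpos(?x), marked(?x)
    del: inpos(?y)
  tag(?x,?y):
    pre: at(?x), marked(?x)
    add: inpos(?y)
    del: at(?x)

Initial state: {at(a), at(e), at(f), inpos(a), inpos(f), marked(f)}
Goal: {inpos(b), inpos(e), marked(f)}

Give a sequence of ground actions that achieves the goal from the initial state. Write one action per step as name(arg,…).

free(e,f); drop(b,a)

1. free(e,f)  →  {at(a), at(e), at(f), inpos(a), inpos(e), inpos(f), marked(f)}
2. drop(b,a)  →  {at(a), at(e), at(f), inpos(b), inpos(e), inpos(f), marked(b), marked(f)}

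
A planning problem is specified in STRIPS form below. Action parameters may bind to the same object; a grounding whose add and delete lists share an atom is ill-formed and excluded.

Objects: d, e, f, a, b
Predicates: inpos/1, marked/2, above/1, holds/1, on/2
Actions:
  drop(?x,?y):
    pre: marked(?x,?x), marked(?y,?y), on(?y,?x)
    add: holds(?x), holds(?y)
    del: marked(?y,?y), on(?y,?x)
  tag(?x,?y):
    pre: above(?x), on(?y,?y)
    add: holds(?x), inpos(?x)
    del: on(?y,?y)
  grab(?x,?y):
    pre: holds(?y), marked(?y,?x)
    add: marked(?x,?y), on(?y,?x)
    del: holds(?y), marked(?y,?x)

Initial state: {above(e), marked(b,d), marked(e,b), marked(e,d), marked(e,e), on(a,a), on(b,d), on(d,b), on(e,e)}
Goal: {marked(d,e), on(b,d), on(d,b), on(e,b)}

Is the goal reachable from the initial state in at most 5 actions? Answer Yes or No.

Yes

1. drop(e,e)  →  {above(e), holds(e), marked(b,d), marked(e,b), marked(e,d), on(a,a), on(b,d), on(d,b)}
2. grab(d,e)  →  {above(e), marked(b,d), marked(d,e), marked(e,b), on(a,a), on(b,d), on(d,b), on(e,d)}
3. tag(e,a)  →  {above(e), holds(e), inpos(e), marked(b,d), marked(d,e), marked(e,b), on(b,d), on(d,b), on(e,d)}
4. grab(b,e)  →  {above(e), inpos(e), marked(b,d), marked(b,e), marked(d,e), on(b,d), on(d,b), on(e,b), on(e,d)}
optimal plan length = 4; 4 ≤ 5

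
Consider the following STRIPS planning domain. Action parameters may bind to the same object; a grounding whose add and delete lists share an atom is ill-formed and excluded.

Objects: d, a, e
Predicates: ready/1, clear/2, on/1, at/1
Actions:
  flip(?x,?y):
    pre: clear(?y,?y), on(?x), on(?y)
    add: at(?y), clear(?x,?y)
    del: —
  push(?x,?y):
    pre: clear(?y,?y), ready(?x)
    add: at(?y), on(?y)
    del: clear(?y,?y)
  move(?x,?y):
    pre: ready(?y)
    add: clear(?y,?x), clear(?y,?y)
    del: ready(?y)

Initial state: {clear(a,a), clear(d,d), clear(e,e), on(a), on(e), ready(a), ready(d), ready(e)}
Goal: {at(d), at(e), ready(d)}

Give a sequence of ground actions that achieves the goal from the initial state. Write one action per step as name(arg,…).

1. flip(a,e)  →  {at(e), clear(a,a), clear(a,e), clear(d,d), clear(e,e), on(a), on(e), ready(a), ready(d), ready(e)}
2. push(d,d)  →  {at(d), at(e), clear(a,a), clear(a,e), clear(e,e), on(a), on(d), on(e), ready(a), ready(d), ready(e)}

flip(a,e); push(d,d)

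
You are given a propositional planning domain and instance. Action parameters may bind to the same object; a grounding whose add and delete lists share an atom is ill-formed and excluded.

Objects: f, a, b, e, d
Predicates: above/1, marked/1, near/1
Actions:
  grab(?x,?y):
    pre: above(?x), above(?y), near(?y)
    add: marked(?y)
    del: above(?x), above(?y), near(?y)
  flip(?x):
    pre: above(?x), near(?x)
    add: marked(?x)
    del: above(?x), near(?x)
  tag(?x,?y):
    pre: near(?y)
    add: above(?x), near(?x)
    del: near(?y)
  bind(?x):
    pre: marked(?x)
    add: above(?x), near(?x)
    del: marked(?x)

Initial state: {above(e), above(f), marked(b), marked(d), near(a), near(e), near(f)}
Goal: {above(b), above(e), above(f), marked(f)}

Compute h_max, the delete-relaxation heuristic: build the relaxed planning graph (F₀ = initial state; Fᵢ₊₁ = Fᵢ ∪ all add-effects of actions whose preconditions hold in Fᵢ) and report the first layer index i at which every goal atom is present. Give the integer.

1

F0 = init (7 atoms)
F1 = F0 ∪ {above(a), above(b), above(d), marked(e), marked(f), near(b), near(d)}  (14 atoms)
goal ⊆ F1  ⇒  h_max = 1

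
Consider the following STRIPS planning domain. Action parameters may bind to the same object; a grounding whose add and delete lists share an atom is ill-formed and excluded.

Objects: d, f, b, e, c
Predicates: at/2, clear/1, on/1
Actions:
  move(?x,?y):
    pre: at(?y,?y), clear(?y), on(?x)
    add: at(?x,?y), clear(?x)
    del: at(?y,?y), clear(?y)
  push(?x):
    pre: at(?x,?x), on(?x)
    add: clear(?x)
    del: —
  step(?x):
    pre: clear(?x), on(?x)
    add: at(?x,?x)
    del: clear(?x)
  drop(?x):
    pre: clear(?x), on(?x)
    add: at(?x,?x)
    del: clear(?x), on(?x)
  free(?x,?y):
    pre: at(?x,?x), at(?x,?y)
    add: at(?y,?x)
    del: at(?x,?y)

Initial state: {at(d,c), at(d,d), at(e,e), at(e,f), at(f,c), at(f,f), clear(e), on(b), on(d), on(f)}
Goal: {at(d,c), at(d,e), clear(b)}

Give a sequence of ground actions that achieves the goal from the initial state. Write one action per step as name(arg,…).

move(d,e); move(b,d)

1. move(d,e)  →  {at(d,c), at(d,d), at(d,e), at(e,f), at(f,c), at(f,f), clear(d), on(b), on(d), on(f)}
2. move(b,d)  →  {at(b,d), at(d,c), at(d,e), at(e,f), at(f,c), at(f,f), clear(b), on(b), on(d), on(f)}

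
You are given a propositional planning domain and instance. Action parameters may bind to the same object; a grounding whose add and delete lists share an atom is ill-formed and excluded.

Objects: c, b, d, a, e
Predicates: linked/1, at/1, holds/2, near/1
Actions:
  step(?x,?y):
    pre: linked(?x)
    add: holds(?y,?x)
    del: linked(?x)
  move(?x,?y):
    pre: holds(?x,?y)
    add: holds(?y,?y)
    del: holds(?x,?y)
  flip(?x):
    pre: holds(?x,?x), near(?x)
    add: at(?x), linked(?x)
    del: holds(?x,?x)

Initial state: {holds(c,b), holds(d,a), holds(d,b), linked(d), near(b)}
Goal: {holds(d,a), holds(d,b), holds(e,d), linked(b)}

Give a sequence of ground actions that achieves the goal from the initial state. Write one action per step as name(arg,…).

1. step(d,e)  →  {holds(c,b), holds(d,a), holds(d,b), holds(e,d), near(b)}
2. move(c,b)  →  {holds(b,b), holds(d,a), holds(d,b), holds(e,d), near(b)}
3. flip(b)  →  {at(b), holds(d,a), holds(d,b), holds(e,d), linked(b), near(b)}

step(d,e); move(c,b); flip(b)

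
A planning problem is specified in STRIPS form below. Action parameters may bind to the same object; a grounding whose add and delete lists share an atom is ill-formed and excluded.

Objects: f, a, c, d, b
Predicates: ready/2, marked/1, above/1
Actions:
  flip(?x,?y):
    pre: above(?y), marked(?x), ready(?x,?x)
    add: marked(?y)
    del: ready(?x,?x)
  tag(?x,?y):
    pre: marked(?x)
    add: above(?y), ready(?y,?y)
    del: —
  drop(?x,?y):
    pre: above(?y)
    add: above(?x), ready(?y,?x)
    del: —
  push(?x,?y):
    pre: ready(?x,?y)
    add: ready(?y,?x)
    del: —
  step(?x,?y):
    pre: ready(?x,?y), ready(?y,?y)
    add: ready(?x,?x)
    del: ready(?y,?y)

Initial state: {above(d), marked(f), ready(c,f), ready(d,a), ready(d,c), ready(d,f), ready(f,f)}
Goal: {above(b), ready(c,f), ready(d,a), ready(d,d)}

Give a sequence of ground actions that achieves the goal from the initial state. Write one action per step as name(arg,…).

1. tag(f,d)  →  {above(d), marked(f), ready(c,f), ready(d,a), ready(d,c), ready(d,d), ready(d,f), ready(f,f)}
2. tag(f,b)  →  {above(b), above(d), marked(f), ready(b,b), ready(c,f), ready(d,a), ready(d,c), ready(d,d), ready(d,f), ready(f,f)}

tag(f,d); tag(f,b)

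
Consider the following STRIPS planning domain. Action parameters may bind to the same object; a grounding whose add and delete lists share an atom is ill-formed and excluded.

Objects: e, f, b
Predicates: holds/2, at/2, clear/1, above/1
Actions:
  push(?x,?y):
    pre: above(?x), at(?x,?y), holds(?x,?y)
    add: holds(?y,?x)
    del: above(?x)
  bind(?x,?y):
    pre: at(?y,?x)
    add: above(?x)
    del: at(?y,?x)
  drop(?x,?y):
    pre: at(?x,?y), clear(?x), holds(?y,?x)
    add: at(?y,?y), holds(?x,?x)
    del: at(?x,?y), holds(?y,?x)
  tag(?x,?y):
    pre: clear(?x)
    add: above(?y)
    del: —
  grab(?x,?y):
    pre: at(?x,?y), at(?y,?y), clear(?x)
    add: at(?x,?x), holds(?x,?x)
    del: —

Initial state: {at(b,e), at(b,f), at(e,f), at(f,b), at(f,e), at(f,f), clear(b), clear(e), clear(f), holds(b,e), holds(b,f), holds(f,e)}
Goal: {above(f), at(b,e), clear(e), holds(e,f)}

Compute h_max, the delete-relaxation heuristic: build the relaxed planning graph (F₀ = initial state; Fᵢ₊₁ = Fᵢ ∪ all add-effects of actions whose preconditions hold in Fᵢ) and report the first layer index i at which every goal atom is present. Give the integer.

2

F0 = init (12 atoms)
F1 = F0 ∪ {above(b), above(e), above(f), at(b,b), at(e,e), holds(b,b), holds(e,e), holds(f,f)}  (20 atoms)
F2 = F1 ∪ {holds(e,b), holds(e,f), holds(f,b)}  (23 atoms)
goal ⊆ F2  ⇒  h_max = 2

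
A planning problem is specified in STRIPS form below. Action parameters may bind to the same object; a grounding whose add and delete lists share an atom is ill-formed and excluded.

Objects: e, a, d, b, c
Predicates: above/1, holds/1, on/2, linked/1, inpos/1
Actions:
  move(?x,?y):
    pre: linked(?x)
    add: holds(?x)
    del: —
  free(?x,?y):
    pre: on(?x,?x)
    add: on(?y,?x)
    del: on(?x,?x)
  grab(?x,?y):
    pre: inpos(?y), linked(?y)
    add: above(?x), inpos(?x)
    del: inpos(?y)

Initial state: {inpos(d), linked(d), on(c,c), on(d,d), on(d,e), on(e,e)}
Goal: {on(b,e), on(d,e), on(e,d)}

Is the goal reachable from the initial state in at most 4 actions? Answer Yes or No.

Yes

1. free(e,b)  →  {inpos(d), linked(d), on(b,e), on(c,c), on(d,d), on(d,e)}
2. free(d,e)  →  {inpos(d), linked(d), on(b,e), on(c,c), on(d,e), on(e,d)}
optimal plan length = 2; 2 ≤ 4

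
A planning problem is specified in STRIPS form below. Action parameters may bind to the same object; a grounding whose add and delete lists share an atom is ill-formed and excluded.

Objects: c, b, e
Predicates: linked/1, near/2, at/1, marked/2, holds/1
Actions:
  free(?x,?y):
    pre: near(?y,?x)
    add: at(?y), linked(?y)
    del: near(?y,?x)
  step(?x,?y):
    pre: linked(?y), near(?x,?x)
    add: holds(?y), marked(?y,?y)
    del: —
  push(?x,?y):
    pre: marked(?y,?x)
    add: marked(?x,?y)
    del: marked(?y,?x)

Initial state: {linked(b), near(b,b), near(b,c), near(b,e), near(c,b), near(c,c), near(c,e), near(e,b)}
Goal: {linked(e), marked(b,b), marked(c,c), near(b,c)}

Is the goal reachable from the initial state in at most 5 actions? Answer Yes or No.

1. free(c,c)  →  {at(c), linked(b), linked(c), near(b,b), near(b,c), near(b,e), near(c,b), near(c,e), near(e,b)}
2. free(b,e)  →  {at(c), at(e), linked(b), linked(c), linked(e), near(b,b), near(b,c), near(b,e), near(c,b), near(c,e)}
3. step(b,c)  →  {at(c), at(e), holds(c), linked(b), linked(c), linked(e), marked(c,c), near(b,b), near(b,c), near(b,e), near(c,b), near(c,e)}
4. step(b,b)  →  {at(c), at(e), holds(b), holds(c), linked(b), linked(c), linked(e), marked(b,b), marked(c,c), near(b,b), near(b,c), near(b,e), near(c,b), near(c,e)}
optimal plan length = 4; 4 ≤ 5

Yes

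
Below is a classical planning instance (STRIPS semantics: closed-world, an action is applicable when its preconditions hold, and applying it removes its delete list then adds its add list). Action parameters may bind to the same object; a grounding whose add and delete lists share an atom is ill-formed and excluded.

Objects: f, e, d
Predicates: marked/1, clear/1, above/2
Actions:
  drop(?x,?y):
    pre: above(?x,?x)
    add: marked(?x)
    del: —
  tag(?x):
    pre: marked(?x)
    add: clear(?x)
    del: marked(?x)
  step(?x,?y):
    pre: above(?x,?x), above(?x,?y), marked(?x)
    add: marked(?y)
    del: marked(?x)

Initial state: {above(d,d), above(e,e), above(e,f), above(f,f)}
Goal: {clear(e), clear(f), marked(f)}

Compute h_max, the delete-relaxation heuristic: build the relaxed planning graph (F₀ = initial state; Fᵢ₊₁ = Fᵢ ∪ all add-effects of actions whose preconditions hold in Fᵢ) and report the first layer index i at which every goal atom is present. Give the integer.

F0 = init (4 atoms)
F1 = F0 ∪ {marked(d), marked(e), marked(f)}  (7 atoms)
F2 = F1 ∪ {clear(d), clear(e), clear(f)}  (10 atoms)
goal ⊆ F2  ⇒  h_max = 2

2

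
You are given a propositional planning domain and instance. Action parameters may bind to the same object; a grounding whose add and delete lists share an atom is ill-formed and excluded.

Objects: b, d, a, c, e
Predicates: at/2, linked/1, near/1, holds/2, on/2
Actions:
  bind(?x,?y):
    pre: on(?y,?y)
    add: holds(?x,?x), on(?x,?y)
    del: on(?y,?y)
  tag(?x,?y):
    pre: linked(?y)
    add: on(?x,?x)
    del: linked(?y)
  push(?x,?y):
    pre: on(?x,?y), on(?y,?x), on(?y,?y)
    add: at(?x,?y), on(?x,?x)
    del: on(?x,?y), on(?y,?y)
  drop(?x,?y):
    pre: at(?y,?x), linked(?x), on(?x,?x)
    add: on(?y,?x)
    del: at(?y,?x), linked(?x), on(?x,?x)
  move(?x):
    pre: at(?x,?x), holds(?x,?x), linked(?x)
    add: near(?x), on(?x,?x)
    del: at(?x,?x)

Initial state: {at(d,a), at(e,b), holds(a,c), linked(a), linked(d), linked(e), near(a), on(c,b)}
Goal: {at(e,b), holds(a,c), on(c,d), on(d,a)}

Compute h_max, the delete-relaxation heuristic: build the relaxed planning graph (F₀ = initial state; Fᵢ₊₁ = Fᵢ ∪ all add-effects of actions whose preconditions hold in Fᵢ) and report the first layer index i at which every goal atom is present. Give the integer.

F0 = init (8 atoms)
F1 = F0 ∪ {on(a,a), on(b,b), on(c,c), on(d,d), on(e,e)}  (13 atoms)
F2 = F1 ∪ {holds(a,a), holds(b,b), holds(c,c), holds(d,d), holds(e,e), on(a,b), on(a,c), on(a,d), on(a,e), on(b,a), on(b,c), on(b,d), on(b,e), on(c,a), on(c,d), on(c,e), on(d,a), on(d,b), on(d,c), on(d,e), on(e,a), on(e,b), on(e,c), on(e,d)}  (37 atoms)
goal ⊆ F2  ⇒  h_max = 2

2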